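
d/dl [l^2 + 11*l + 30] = 2*l + 11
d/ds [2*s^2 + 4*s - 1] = 4*s + 4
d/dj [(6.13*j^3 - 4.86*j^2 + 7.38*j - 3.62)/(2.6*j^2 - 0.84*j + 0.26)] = (15.938*j^4 - 10.2984*j^3 - 10.3242*j^2 + 16.2968*j - 1.122)/(6.76*j^4 - 4.368*j^3 + 2.0576*j^2 - 0.4368*j + 0.0676)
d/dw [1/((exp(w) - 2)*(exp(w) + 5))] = (-2*exp(w) - 3)*exp(w)/(exp(4*w) + 6*exp(3*w) - 11*exp(2*w) - 60*exp(w) + 100)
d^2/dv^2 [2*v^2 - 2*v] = 4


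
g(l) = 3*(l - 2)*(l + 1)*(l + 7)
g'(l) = 3*(l - 2)*(l + 1) + 3*(l - 2)*(l + 7) + 3*(l + 1)*(l + 7)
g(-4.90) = 169.53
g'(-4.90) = 12.69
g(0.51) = -50.69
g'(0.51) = -6.30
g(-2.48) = 89.91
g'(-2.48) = -60.93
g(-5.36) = 157.88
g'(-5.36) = 38.61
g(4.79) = 571.37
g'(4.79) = 351.94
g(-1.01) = 0.54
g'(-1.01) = -54.18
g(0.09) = -44.28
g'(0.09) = -23.69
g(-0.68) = -16.26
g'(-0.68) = -47.32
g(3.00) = 120.00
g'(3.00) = 162.00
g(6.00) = 1092.00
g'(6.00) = 513.00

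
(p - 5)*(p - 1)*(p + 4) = p^3 - 2*p^2 - 19*p + 20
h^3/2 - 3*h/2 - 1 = (h/2 + 1/2)*(h - 2)*(h + 1)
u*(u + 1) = u^2 + u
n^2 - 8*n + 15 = (n - 5)*(n - 3)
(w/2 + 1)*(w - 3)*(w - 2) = w^3/2 - 3*w^2/2 - 2*w + 6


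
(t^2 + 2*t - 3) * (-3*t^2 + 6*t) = -3*t^4 + 21*t^2 - 18*t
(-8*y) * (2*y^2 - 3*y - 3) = -16*y^3 + 24*y^2 + 24*y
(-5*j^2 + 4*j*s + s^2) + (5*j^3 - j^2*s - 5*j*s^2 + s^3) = 5*j^3 - j^2*s - 5*j^2 - 5*j*s^2 + 4*j*s + s^3 + s^2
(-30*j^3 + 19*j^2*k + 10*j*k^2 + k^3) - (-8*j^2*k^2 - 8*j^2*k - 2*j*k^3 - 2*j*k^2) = -30*j^3 + 8*j^2*k^2 + 27*j^2*k + 2*j*k^3 + 12*j*k^2 + k^3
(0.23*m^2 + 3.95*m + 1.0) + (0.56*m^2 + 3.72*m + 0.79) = 0.79*m^2 + 7.67*m + 1.79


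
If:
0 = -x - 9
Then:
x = -9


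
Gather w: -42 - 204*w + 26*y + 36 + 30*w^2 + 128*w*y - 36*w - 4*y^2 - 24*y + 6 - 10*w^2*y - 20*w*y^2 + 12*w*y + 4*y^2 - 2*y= w^2*(30 - 10*y) + w*(-20*y^2 + 140*y - 240)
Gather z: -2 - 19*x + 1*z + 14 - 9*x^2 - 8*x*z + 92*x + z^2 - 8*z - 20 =-9*x^2 + 73*x + z^2 + z*(-8*x - 7) - 8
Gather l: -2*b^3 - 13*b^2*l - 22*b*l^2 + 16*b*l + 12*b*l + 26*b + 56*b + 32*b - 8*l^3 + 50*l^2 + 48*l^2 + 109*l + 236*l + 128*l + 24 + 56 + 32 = -2*b^3 + 114*b - 8*l^3 + l^2*(98 - 22*b) + l*(-13*b^2 + 28*b + 473) + 112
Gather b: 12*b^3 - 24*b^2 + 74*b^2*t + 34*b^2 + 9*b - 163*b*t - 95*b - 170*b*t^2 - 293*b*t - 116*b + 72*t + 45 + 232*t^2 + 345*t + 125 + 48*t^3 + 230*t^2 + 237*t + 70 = 12*b^3 + b^2*(74*t + 10) + b*(-170*t^2 - 456*t - 202) + 48*t^3 + 462*t^2 + 654*t + 240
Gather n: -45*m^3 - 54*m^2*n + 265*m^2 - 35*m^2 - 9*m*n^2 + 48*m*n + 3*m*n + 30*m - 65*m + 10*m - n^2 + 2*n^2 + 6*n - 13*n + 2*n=-45*m^3 + 230*m^2 - 25*m + n^2*(1 - 9*m) + n*(-54*m^2 + 51*m - 5)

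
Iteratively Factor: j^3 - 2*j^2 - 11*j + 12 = (j + 3)*(j^2 - 5*j + 4) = (j - 4)*(j + 3)*(j - 1)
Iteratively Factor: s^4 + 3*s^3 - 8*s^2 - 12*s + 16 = (s + 2)*(s^3 + s^2 - 10*s + 8) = (s + 2)*(s + 4)*(s^2 - 3*s + 2) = (s - 2)*(s + 2)*(s + 4)*(s - 1)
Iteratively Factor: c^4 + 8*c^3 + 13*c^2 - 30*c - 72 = (c + 3)*(c^3 + 5*c^2 - 2*c - 24) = (c + 3)*(c + 4)*(c^2 + c - 6) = (c - 2)*(c + 3)*(c + 4)*(c + 3)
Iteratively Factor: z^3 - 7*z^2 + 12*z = (z - 3)*(z^2 - 4*z) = (z - 4)*(z - 3)*(z)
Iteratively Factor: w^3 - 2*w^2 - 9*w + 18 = (w + 3)*(w^2 - 5*w + 6) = (w - 2)*(w + 3)*(w - 3)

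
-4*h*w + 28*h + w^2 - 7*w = (-4*h + w)*(w - 7)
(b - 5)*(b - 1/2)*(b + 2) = b^3 - 7*b^2/2 - 17*b/2 + 5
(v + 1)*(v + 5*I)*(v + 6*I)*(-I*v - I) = -I*v^4 + 11*v^3 - 2*I*v^3 + 22*v^2 + 29*I*v^2 + 11*v + 60*I*v + 30*I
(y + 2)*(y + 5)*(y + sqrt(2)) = y^3 + sqrt(2)*y^2 + 7*y^2 + 7*sqrt(2)*y + 10*y + 10*sqrt(2)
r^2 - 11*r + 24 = (r - 8)*(r - 3)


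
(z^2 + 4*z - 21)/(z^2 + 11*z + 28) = (z - 3)/(z + 4)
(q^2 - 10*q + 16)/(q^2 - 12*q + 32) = (q - 2)/(q - 4)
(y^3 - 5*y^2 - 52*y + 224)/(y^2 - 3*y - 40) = (y^2 + 3*y - 28)/(y + 5)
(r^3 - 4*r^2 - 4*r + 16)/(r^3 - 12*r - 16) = (r - 2)/(r + 2)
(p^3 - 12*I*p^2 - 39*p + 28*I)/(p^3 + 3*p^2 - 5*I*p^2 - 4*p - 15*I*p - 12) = (p - 7*I)/(p + 3)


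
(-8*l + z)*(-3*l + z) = 24*l^2 - 11*l*z + z^2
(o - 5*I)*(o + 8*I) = o^2 + 3*I*o + 40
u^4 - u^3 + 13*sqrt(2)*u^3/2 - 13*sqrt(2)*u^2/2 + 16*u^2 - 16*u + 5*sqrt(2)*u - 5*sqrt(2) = (u - 1)*(u + sqrt(2)/2)*(u + sqrt(2))*(u + 5*sqrt(2))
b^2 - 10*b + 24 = (b - 6)*(b - 4)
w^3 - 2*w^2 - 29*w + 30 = (w - 6)*(w - 1)*(w + 5)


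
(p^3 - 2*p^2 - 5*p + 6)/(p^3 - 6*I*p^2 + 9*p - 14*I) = (p^3 - 2*p^2 - 5*p + 6)/(p^3 - 6*I*p^2 + 9*p - 14*I)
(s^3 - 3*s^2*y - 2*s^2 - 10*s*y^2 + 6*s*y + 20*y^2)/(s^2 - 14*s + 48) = (s^3 - 3*s^2*y - 2*s^2 - 10*s*y^2 + 6*s*y + 20*y^2)/(s^2 - 14*s + 48)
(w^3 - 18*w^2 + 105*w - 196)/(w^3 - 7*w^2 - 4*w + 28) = (w^2 - 11*w + 28)/(w^2 - 4)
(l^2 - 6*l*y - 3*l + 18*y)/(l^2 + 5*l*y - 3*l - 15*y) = (l - 6*y)/(l + 5*y)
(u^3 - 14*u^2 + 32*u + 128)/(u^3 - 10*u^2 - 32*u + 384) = (u + 2)/(u + 6)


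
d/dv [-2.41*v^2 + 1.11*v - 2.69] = 1.11 - 4.82*v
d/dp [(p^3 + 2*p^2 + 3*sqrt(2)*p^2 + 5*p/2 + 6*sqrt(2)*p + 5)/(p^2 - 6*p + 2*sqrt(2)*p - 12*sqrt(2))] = (p^4 - 12*p^3 + 4*sqrt(2)*p^3 - 56*sqrt(2)*p^2 - 5*p^2/2 - 154*p - 48*sqrt(2)*p - 114 - 40*sqrt(2))/(p^4 - 12*p^3 + 4*sqrt(2)*p^3 - 48*sqrt(2)*p^2 + 44*p^2 - 96*p + 144*sqrt(2)*p + 288)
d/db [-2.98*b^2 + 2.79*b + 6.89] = 2.79 - 5.96*b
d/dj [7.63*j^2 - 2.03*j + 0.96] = 15.26*j - 2.03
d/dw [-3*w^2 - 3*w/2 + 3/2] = -6*w - 3/2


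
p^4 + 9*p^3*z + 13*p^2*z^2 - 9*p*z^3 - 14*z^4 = (p - z)*(p + z)*(p + 2*z)*(p + 7*z)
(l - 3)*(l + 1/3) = l^2 - 8*l/3 - 1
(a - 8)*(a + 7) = a^2 - a - 56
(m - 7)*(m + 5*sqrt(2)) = m^2 - 7*m + 5*sqrt(2)*m - 35*sqrt(2)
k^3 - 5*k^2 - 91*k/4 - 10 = (k - 8)*(k + 1/2)*(k + 5/2)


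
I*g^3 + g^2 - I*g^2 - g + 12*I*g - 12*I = (g - 4*I)*(g + 3*I)*(I*g - I)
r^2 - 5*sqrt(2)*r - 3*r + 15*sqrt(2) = (r - 3)*(r - 5*sqrt(2))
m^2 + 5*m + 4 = (m + 1)*(m + 4)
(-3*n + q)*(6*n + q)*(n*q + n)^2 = -18*n^4*q^2 - 36*n^4*q - 18*n^4 + 3*n^3*q^3 + 6*n^3*q^2 + 3*n^3*q + n^2*q^4 + 2*n^2*q^3 + n^2*q^2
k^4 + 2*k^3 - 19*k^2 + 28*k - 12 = (k - 2)*(k - 1)^2*(k + 6)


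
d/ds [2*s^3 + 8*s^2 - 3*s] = 6*s^2 + 16*s - 3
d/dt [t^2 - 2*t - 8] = 2*t - 2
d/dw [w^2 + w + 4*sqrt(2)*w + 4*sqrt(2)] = 2*w + 1 + 4*sqrt(2)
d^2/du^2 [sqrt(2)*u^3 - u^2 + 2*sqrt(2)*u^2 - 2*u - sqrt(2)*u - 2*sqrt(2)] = 6*sqrt(2)*u - 2 + 4*sqrt(2)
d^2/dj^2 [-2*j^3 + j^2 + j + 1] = 2 - 12*j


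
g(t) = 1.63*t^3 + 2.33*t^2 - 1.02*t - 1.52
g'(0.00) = -1.02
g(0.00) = -1.52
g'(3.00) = 56.97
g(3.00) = 60.40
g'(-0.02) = -1.11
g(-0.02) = -1.50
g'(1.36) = 14.36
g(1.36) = 5.50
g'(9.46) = 480.68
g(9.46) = 1577.29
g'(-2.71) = 22.26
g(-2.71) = -14.09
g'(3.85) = 89.40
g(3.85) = 122.11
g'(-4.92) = 94.42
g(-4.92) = -134.23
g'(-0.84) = -1.48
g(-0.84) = 0.01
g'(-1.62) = 4.26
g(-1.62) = -0.68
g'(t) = 4.89*t^2 + 4.66*t - 1.02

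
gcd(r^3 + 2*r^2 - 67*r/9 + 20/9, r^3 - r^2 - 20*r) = r + 4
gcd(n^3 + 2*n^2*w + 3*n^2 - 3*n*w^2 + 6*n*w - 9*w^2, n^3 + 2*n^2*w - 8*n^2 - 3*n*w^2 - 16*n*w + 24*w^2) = -n^2 - 2*n*w + 3*w^2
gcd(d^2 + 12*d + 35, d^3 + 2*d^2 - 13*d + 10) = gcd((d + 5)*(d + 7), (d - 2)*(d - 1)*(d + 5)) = d + 5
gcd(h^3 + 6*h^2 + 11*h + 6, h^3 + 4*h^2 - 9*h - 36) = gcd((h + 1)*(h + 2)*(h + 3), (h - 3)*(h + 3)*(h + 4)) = h + 3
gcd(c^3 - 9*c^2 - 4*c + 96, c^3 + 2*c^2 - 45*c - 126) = c + 3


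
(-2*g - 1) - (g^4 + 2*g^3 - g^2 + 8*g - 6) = -g^4 - 2*g^3 + g^2 - 10*g + 5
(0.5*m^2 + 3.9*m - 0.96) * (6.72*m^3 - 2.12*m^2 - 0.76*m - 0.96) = 3.36*m^5 + 25.148*m^4 - 15.0992*m^3 - 1.4088*m^2 - 3.0144*m + 0.9216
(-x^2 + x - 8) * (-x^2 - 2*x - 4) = x^4 + x^3 + 10*x^2 + 12*x + 32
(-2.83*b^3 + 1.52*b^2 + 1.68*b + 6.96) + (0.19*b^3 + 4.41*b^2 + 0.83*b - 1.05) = -2.64*b^3 + 5.93*b^2 + 2.51*b + 5.91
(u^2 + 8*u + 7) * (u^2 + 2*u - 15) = u^4 + 10*u^3 + 8*u^2 - 106*u - 105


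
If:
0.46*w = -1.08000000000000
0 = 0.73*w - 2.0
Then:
No Solution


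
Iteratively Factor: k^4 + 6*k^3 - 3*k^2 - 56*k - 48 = (k + 4)*(k^3 + 2*k^2 - 11*k - 12) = (k + 1)*(k + 4)*(k^2 + k - 12) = (k + 1)*(k + 4)^2*(k - 3)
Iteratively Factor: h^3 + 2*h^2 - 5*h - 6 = (h + 3)*(h^2 - h - 2) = (h - 2)*(h + 3)*(h + 1)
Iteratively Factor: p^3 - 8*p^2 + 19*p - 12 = (p - 1)*(p^2 - 7*p + 12) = (p - 3)*(p - 1)*(p - 4)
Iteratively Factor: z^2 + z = (z + 1)*(z)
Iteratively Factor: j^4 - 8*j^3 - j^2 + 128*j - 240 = (j - 5)*(j^3 - 3*j^2 - 16*j + 48) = (j - 5)*(j - 4)*(j^2 + j - 12) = (j - 5)*(j - 4)*(j - 3)*(j + 4)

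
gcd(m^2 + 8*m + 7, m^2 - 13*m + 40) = 1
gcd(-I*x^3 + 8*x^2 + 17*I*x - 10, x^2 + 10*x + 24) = 1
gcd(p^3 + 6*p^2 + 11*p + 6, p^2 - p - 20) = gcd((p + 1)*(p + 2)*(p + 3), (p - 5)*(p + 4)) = 1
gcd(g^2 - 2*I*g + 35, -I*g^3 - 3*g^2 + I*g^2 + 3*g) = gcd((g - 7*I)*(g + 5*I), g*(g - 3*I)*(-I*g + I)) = 1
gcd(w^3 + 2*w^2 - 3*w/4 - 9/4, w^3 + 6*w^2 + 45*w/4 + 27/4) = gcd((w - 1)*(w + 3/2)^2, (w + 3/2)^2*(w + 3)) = w^2 + 3*w + 9/4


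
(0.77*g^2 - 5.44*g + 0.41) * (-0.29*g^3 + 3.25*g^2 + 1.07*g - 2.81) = -0.2233*g^5 + 4.0801*g^4 - 16.975*g^3 - 6.652*g^2 + 15.7251*g - 1.1521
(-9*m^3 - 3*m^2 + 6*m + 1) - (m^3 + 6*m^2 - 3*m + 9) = -10*m^3 - 9*m^2 + 9*m - 8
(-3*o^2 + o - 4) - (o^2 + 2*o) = -4*o^2 - o - 4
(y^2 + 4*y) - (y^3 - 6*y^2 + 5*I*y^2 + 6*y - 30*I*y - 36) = -y^3 + 7*y^2 - 5*I*y^2 - 2*y + 30*I*y + 36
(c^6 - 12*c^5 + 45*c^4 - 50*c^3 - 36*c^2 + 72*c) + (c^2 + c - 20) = c^6 - 12*c^5 + 45*c^4 - 50*c^3 - 35*c^2 + 73*c - 20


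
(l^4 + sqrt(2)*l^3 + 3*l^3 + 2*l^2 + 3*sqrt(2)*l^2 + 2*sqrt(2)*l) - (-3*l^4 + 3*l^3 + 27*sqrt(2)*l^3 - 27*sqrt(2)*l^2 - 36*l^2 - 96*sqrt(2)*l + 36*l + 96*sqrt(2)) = 4*l^4 - 26*sqrt(2)*l^3 + 38*l^2 + 30*sqrt(2)*l^2 - 36*l + 98*sqrt(2)*l - 96*sqrt(2)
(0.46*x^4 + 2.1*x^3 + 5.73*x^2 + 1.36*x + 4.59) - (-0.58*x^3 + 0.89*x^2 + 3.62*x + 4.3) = 0.46*x^4 + 2.68*x^3 + 4.84*x^2 - 2.26*x + 0.29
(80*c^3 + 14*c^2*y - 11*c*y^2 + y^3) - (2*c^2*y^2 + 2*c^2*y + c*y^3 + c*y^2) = 80*c^3 - 2*c^2*y^2 + 12*c^2*y - c*y^3 - 12*c*y^2 + y^3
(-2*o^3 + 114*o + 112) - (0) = -2*o^3 + 114*o + 112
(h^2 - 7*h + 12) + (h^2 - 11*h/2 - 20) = 2*h^2 - 25*h/2 - 8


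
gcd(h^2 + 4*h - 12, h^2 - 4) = h - 2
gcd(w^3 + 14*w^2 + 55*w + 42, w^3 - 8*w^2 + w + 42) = 1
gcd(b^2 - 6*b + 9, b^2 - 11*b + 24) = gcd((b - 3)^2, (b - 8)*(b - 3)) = b - 3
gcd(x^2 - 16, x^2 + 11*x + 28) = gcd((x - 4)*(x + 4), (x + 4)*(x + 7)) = x + 4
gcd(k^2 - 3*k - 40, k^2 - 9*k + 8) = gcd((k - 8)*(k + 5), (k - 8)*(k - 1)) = k - 8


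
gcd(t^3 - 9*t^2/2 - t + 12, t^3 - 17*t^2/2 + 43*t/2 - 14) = t - 4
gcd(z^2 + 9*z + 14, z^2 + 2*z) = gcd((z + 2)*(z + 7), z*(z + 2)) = z + 2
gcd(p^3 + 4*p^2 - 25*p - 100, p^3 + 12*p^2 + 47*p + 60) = p^2 + 9*p + 20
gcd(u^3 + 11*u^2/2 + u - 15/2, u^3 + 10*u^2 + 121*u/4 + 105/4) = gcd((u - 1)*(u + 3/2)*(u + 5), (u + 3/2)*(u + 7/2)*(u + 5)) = u^2 + 13*u/2 + 15/2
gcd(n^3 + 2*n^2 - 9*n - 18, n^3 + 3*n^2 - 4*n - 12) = n^2 + 5*n + 6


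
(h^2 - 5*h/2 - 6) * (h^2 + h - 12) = h^4 - 3*h^3/2 - 41*h^2/2 + 24*h + 72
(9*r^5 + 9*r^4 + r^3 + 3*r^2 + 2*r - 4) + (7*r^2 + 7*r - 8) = 9*r^5 + 9*r^4 + r^3 + 10*r^2 + 9*r - 12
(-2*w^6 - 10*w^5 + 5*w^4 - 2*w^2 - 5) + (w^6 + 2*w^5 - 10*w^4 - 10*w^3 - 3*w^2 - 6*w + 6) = -w^6 - 8*w^5 - 5*w^4 - 10*w^3 - 5*w^2 - 6*w + 1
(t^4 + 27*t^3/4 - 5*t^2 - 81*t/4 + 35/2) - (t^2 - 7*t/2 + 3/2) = t^4 + 27*t^3/4 - 6*t^2 - 67*t/4 + 16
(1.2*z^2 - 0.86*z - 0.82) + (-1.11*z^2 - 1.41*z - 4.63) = 0.0899999999999999*z^2 - 2.27*z - 5.45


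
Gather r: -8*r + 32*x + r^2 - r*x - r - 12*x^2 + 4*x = r^2 + r*(-x - 9) - 12*x^2 + 36*x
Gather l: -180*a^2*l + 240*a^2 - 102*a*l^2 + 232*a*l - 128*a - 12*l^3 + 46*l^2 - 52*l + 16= 240*a^2 - 128*a - 12*l^3 + l^2*(46 - 102*a) + l*(-180*a^2 + 232*a - 52) + 16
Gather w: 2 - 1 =1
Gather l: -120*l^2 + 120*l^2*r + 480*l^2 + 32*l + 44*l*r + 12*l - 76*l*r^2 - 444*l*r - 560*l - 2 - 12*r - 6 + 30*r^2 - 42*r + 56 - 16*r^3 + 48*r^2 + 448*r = l^2*(120*r + 360) + l*(-76*r^2 - 400*r - 516) - 16*r^3 + 78*r^2 + 394*r + 48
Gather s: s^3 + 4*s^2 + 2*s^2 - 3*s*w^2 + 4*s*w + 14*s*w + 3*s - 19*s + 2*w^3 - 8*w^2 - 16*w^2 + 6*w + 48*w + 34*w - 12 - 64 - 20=s^3 + 6*s^2 + s*(-3*w^2 + 18*w - 16) + 2*w^3 - 24*w^2 + 88*w - 96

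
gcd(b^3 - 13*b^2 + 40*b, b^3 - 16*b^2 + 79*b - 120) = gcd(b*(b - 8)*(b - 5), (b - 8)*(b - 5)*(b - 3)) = b^2 - 13*b + 40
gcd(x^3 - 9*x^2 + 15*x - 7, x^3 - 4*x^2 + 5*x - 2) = x^2 - 2*x + 1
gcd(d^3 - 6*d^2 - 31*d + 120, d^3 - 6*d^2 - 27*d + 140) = d + 5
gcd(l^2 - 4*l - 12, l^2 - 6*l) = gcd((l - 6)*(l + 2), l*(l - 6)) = l - 6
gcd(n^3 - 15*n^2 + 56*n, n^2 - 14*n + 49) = n - 7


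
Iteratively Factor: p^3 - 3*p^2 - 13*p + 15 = (p - 1)*(p^2 - 2*p - 15) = (p - 1)*(p + 3)*(p - 5)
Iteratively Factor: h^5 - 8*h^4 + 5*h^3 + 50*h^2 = (h - 5)*(h^4 - 3*h^3 - 10*h^2) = (h - 5)*(h + 2)*(h^3 - 5*h^2) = h*(h - 5)*(h + 2)*(h^2 - 5*h) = h^2*(h - 5)*(h + 2)*(h - 5)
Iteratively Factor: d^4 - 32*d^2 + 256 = (d + 4)*(d^3 - 4*d^2 - 16*d + 64) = (d + 4)^2*(d^2 - 8*d + 16) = (d - 4)*(d + 4)^2*(d - 4)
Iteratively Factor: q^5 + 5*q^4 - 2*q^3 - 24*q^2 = (q + 4)*(q^4 + q^3 - 6*q^2) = q*(q + 4)*(q^3 + q^2 - 6*q) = q*(q + 3)*(q + 4)*(q^2 - 2*q) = q^2*(q + 3)*(q + 4)*(q - 2)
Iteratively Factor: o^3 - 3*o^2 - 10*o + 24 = (o + 3)*(o^2 - 6*o + 8) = (o - 4)*(o + 3)*(o - 2)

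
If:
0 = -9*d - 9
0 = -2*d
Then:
No Solution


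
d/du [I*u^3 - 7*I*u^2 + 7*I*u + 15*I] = I*(3*u^2 - 14*u + 7)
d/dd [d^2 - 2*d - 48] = 2*d - 2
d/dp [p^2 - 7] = 2*p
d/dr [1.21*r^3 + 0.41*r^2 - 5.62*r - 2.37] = 3.63*r^2 + 0.82*r - 5.62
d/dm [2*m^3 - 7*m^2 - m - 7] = 6*m^2 - 14*m - 1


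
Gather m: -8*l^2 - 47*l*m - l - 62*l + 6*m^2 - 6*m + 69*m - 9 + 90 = -8*l^2 - 63*l + 6*m^2 + m*(63 - 47*l) + 81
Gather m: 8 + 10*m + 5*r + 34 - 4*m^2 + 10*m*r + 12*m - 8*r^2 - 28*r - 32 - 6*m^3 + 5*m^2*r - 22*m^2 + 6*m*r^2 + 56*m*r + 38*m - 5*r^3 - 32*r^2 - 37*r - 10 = -6*m^3 + m^2*(5*r - 26) + m*(6*r^2 + 66*r + 60) - 5*r^3 - 40*r^2 - 60*r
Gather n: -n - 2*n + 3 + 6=9 - 3*n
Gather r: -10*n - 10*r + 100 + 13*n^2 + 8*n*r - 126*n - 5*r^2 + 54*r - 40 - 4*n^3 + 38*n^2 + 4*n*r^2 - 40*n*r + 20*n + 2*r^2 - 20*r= -4*n^3 + 51*n^2 - 116*n + r^2*(4*n - 3) + r*(24 - 32*n) + 60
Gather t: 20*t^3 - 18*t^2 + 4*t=20*t^3 - 18*t^2 + 4*t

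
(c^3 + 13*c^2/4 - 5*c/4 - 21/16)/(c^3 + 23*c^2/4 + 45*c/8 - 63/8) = (c + 1/2)/(c + 3)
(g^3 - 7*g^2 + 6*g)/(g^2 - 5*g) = (g^2 - 7*g + 6)/(g - 5)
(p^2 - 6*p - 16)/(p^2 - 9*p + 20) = (p^2 - 6*p - 16)/(p^2 - 9*p + 20)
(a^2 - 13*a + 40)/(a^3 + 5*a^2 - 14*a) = (a^2 - 13*a + 40)/(a*(a^2 + 5*a - 14))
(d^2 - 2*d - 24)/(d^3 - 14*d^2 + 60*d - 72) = (d + 4)/(d^2 - 8*d + 12)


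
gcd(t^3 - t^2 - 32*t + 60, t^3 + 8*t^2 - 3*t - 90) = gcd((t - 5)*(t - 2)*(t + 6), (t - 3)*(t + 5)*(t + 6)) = t + 6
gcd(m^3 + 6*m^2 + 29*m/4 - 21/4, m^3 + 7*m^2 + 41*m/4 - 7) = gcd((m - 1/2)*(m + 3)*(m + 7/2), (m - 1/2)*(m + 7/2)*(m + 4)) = m^2 + 3*m - 7/4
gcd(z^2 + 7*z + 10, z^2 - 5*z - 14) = z + 2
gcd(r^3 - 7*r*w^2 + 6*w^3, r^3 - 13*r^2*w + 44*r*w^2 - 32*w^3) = r - w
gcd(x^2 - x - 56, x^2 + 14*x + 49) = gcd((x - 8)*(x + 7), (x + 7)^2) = x + 7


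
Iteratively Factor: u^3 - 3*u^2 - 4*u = (u + 1)*(u^2 - 4*u) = (u - 4)*(u + 1)*(u)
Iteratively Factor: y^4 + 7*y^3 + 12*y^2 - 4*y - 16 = (y + 4)*(y^3 + 3*y^2 - 4) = (y + 2)*(y + 4)*(y^2 + y - 2) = (y + 2)^2*(y + 4)*(y - 1)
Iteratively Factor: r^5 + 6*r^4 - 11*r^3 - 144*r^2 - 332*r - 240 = (r - 5)*(r^4 + 11*r^3 + 44*r^2 + 76*r + 48) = (r - 5)*(r + 3)*(r^3 + 8*r^2 + 20*r + 16) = (r - 5)*(r + 2)*(r + 3)*(r^2 + 6*r + 8) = (r - 5)*(r + 2)^2*(r + 3)*(r + 4)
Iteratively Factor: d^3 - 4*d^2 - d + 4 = (d - 4)*(d^2 - 1) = (d - 4)*(d - 1)*(d + 1)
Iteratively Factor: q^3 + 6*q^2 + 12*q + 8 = (q + 2)*(q^2 + 4*q + 4) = (q + 2)^2*(q + 2)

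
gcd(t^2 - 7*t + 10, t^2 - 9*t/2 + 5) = t - 2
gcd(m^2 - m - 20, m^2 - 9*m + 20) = m - 5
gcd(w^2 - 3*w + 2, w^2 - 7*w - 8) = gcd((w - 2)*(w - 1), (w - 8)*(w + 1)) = 1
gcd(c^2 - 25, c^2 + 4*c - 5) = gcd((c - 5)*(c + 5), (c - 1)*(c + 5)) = c + 5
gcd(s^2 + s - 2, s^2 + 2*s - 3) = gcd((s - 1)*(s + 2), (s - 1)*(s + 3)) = s - 1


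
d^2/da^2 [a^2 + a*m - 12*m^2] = 2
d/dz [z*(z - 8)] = 2*z - 8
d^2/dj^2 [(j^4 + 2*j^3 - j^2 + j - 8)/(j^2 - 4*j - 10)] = 2*(j^6 - 12*j^5 + 18*j^4 + 369*j^3 + 786*j^2 + 726*j - 348)/(j^6 - 12*j^5 + 18*j^4 + 176*j^3 - 180*j^2 - 1200*j - 1000)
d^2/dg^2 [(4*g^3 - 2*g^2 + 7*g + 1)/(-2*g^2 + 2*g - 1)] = 28*(-2*g^3 + 3*g - 1)/(8*g^6 - 24*g^5 + 36*g^4 - 32*g^3 + 18*g^2 - 6*g + 1)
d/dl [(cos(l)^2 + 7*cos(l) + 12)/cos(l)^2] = (7*cos(l) + 24)*sin(l)/cos(l)^3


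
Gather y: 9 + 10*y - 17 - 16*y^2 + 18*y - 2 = -16*y^2 + 28*y - 10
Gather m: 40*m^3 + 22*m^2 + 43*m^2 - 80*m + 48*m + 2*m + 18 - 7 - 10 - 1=40*m^3 + 65*m^2 - 30*m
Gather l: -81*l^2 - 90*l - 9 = -81*l^2 - 90*l - 9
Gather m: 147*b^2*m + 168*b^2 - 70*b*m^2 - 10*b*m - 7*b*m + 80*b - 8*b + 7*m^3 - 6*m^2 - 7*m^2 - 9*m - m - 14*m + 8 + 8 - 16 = 168*b^2 + 72*b + 7*m^3 + m^2*(-70*b - 13) + m*(147*b^2 - 17*b - 24)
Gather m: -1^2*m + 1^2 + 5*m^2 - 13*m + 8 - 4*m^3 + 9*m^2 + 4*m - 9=-4*m^3 + 14*m^2 - 10*m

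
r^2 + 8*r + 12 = (r + 2)*(r + 6)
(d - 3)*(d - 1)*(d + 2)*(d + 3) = d^4 + d^3 - 11*d^2 - 9*d + 18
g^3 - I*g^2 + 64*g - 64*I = (g - 8*I)*(g - I)*(g + 8*I)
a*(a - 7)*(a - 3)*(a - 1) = a^4 - 11*a^3 + 31*a^2 - 21*a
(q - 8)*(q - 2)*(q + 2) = q^3 - 8*q^2 - 4*q + 32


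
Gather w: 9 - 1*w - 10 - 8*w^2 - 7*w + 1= -8*w^2 - 8*w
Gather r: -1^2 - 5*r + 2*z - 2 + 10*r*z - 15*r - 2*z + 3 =r*(10*z - 20)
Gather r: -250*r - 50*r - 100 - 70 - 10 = -300*r - 180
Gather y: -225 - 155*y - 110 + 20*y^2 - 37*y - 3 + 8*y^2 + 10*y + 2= 28*y^2 - 182*y - 336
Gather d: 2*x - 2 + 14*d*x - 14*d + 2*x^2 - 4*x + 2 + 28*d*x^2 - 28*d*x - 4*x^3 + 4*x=d*(28*x^2 - 14*x - 14) - 4*x^3 + 2*x^2 + 2*x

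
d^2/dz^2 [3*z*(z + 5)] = 6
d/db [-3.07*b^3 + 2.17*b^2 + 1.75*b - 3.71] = -9.21*b^2 + 4.34*b + 1.75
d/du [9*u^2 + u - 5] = 18*u + 1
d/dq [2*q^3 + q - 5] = 6*q^2 + 1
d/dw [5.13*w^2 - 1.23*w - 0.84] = 10.26*w - 1.23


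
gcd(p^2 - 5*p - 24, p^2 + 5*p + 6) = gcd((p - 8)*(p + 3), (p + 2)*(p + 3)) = p + 3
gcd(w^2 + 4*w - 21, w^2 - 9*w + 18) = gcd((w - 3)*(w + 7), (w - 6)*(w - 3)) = w - 3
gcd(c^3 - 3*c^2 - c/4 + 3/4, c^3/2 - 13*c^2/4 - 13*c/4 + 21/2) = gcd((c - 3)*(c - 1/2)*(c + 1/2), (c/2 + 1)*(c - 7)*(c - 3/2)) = 1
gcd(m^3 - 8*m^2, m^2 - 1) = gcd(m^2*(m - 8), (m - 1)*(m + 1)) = 1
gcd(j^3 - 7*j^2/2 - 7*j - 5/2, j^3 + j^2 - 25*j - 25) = j^2 - 4*j - 5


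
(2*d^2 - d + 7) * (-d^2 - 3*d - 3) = -2*d^4 - 5*d^3 - 10*d^2 - 18*d - 21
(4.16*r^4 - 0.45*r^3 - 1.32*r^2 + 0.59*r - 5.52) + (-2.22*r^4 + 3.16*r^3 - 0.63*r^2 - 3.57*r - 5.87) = 1.94*r^4 + 2.71*r^3 - 1.95*r^2 - 2.98*r - 11.39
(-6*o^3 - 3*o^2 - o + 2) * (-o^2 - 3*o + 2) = 6*o^5 + 21*o^4 - 2*o^3 - 5*o^2 - 8*o + 4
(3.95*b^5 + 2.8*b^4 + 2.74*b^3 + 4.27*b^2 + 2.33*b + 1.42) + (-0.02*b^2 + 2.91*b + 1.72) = 3.95*b^5 + 2.8*b^4 + 2.74*b^3 + 4.25*b^2 + 5.24*b + 3.14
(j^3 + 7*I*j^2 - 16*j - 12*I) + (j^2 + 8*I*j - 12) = j^3 + j^2 + 7*I*j^2 - 16*j + 8*I*j - 12 - 12*I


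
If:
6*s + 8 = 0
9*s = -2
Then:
No Solution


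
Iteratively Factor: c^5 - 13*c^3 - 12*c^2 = (c - 4)*(c^4 + 4*c^3 + 3*c^2) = (c - 4)*(c + 3)*(c^3 + c^2) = (c - 4)*(c + 1)*(c + 3)*(c^2) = c*(c - 4)*(c + 1)*(c + 3)*(c)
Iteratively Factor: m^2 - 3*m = (m)*(m - 3)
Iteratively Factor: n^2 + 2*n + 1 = (n + 1)*(n + 1)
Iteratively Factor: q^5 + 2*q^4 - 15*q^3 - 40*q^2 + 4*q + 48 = (q - 1)*(q^4 + 3*q^3 - 12*q^2 - 52*q - 48) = (q - 1)*(q + 3)*(q^3 - 12*q - 16) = (q - 1)*(q + 2)*(q + 3)*(q^2 - 2*q - 8) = (q - 4)*(q - 1)*(q + 2)*(q + 3)*(q + 2)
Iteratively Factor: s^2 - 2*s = (s)*(s - 2)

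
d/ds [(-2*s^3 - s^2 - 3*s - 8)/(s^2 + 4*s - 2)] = (-2*s^4 - 16*s^3 + 11*s^2 + 20*s + 38)/(s^4 + 8*s^3 + 12*s^2 - 16*s + 4)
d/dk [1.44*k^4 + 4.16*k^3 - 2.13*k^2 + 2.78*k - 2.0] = 5.76*k^3 + 12.48*k^2 - 4.26*k + 2.78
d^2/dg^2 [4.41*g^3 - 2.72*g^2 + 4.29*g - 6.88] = 26.46*g - 5.44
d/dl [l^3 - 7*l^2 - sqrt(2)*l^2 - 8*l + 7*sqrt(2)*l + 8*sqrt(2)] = 3*l^2 - 14*l - 2*sqrt(2)*l - 8 + 7*sqrt(2)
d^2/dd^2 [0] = 0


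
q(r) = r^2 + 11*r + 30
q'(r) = 2*r + 11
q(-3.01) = 5.95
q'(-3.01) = 4.98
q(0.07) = 30.77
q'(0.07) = 11.14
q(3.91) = 88.30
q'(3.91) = 18.82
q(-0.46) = 25.15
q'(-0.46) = 10.08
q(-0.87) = 21.19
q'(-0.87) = 9.26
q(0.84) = 39.95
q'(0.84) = 12.68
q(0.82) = 39.69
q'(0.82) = 12.64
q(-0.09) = 29.02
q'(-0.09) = 10.82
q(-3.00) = 6.00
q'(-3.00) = 5.00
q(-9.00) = 12.00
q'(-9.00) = -7.00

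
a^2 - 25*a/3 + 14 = (a - 6)*(a - 7/3)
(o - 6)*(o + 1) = o^2 - 5*o - 6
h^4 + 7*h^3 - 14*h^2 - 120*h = h*(h - 4)*(h + 5)*(h + 6)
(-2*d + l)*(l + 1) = -2*d*l - 2*d + l^2 + l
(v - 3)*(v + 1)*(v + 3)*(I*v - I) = I*v^4 - 10*I*v^2 + 9*I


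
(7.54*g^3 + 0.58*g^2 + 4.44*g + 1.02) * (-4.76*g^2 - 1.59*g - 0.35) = -35.8904*g^5 - 14.7494*g^4 - 24.6956*g^3 - 12.1178*g^2 - 3.1758*g - 0.357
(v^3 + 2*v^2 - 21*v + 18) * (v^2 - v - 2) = v^5 + v^4 - 25*v^3 + 35*v^2 + 24*v - 36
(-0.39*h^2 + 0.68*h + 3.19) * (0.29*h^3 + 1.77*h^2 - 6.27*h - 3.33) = -0.1131*h^5 - 0.4931*h^4 + 4.574*h^3 + 2.6814*h^2 - 22.2657*h - 10.6227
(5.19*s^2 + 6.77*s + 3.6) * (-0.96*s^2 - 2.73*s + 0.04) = -4.9824*s^4 - 20.6679*s^3 - 21.7305*s^2 - 9.5572*s + 0.144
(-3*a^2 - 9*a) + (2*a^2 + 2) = -a^2 - 9*a + 2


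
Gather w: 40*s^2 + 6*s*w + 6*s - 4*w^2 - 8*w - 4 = 40*s^2 + 6*s - 4*w^2 + w*(6*s - 8) - 4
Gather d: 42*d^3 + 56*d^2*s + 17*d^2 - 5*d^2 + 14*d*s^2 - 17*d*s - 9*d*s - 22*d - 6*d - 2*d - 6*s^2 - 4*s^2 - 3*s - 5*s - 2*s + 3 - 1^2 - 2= 42*d^3 + d^2*(56*s + 12) + d*(14*s^2 - 26*s - 30) - 10*s^2 - 10*s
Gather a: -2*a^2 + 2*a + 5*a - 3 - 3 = -2*a^2 + 7*a - 6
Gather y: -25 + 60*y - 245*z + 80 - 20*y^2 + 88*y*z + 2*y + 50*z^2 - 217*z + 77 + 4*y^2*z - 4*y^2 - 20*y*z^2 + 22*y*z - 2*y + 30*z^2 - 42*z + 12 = y^2*(4*z - 24) + y*(-20*z^2 + 110*z + 60) + 80*z^2 - 504*z + 144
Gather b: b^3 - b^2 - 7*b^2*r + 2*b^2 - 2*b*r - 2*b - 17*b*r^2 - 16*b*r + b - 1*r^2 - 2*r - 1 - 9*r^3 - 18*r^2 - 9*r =b^3 + b^2*(1 - 7*r) + b*(-17*r^2 - 18*r - 1) - 9*r^3 - 19*r^2 - 11*r - 1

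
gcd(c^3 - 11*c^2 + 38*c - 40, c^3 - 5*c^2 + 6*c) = c - 2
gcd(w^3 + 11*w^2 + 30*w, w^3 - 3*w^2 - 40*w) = w^2 + 5*w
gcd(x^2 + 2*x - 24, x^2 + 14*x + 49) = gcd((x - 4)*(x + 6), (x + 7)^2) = 1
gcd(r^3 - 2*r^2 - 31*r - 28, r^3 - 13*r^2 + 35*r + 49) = r^2 - 6*r - 7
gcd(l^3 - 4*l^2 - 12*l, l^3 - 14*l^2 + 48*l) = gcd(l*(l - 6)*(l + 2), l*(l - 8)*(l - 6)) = l^2 - 6*l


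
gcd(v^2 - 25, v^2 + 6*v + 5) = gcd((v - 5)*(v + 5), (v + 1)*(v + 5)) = v + 5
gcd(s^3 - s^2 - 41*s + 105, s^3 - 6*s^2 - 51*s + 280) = s^2 + 2*s - 35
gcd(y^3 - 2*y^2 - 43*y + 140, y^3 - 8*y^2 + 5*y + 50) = y - 5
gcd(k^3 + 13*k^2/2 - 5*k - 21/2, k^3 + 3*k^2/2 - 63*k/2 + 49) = k + 7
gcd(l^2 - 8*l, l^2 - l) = l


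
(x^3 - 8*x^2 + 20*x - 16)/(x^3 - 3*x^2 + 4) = (x - 4)/(x + 1)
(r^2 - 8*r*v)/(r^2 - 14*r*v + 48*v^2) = r/(r - 6*v)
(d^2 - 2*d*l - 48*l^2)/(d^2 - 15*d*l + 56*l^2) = (d + 6*l)/(d - 7*l)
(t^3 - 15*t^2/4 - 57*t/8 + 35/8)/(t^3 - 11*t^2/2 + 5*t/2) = (t + 7/4)/t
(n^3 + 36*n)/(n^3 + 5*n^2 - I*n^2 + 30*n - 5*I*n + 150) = n*(n + 6*I)/(n^2 + 5*n*(1 + I) + 25*I)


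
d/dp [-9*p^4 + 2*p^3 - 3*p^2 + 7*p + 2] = -36*p^3 + 6*p^2 - 6*p + 7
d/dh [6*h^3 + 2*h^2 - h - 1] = 18*h^2 + 4*h - 1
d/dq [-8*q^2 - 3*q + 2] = -16*q - 3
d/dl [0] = 0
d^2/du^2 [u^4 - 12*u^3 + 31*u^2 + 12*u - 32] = 12*u^2 - 72*u + 62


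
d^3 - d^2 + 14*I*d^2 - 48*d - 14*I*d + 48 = (d - 1)*(d + 6*I)*(d + 8*I)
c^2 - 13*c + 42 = (c - 7)*(c - 6)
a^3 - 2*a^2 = a^2*(a - 2)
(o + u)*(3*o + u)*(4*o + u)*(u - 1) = 12*o^3*u - 12*o^3 + 19*o^2*u^2 - 19*o^2*u + 8*o*u^3 - 8*o*u^2 + u^4 - u^3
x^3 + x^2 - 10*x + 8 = (x - 2)*(x - 1)*(x + 4)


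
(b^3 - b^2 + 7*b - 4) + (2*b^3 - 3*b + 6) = 3*b^3 - b^2 + 4*b + 2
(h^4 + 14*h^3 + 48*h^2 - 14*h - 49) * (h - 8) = h^5 + 6*h^4 - 64*h^3 - 398*h^2 + 63*h + 392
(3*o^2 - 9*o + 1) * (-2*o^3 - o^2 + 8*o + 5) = -6*o^5 + 15*o^4 + 31*o^3 - 58*o^2 - 37*o + 5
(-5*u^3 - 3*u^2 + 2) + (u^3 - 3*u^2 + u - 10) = -4*u^3 - 6*u^2 + u - 8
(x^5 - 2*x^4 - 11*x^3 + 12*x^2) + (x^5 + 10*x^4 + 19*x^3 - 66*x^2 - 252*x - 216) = 2*x^5 + 8*x^4 + 8*x^3 - 54*x^2 - 252*x - 216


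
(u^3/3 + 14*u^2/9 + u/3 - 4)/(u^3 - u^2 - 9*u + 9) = (3*u^2 + 5*u - 12)/(9*(u^2 - 4*u + 3))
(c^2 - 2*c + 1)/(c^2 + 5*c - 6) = (c - 1)/(c + 6)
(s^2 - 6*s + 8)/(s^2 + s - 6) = (s - 4)/(s + 3)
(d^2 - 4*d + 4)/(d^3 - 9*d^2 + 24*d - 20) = 1/(d - 5)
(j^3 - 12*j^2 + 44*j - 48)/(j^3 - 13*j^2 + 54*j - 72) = (j - 2)/(j - 3)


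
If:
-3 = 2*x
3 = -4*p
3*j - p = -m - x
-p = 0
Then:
No Solution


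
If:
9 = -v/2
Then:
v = -18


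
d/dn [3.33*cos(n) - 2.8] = -3.33*sin(n)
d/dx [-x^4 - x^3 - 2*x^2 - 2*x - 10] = -4*x^3 - 3*x^2 - 4*x - 2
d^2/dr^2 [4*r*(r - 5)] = 8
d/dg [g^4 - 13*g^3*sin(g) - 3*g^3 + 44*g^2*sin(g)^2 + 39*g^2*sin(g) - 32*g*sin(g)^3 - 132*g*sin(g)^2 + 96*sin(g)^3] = -13*g^3*cos(g) + 4*g^3 - 39*g^2*sin(g) + 44*g^2*sin(2*g) + 39*g^2*cos(g) - 9*g^2 - 96*g*sin(g)^2*cos(g) + 88*g*sin(g)^2 + 78*g*sin(g) - 132*g*sin(2*g) - 32*sin(g)^3 + 288*sin(g)^2*cos(g) - 132*sin(g)^2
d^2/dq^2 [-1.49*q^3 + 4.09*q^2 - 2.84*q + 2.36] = 8.18 - 8.94*q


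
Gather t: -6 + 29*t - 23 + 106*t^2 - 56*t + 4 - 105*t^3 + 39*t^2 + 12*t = -105*t^3 + 145*t^2 - 15*t - 25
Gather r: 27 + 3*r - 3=3*r + 24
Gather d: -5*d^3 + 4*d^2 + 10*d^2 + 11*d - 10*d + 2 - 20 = -5*d^3 + 14*d^2 + d - 18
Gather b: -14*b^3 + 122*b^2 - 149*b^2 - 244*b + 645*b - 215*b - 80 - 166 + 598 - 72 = -14*b^3 - 27*b^2 + 186*b + 280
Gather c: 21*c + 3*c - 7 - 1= 24*c - 8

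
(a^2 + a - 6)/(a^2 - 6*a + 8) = (a + 3)/(a - 4)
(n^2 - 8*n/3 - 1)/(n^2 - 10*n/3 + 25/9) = 3*(3*n^2 - 8*n - 3)/(9*n^2 - 30*n + 25)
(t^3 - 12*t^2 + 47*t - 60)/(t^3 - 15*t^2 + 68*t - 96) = (t - 5)/(t - 8)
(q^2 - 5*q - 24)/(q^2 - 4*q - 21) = (q - 8)/(q - 7)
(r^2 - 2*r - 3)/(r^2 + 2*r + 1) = (r - 3)/(r + 1)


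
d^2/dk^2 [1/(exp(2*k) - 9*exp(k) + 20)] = ((9 - 4*exp(k))*(exp(2*k) - 9*exp(k) + 20) + 2*(2*exp(k) - 9)^2*exp(k))*exp(k)/(exp(2*k) - 9*exp(k) + 20)^3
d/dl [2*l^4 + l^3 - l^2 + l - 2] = 8*l^3 + 3*l^2 - 2*l + 1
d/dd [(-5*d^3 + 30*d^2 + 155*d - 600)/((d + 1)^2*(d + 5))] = 5*(59 - 13*d)/(d^3 + 3*d^2 + 3*d + 1)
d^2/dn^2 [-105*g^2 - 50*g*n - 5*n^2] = -10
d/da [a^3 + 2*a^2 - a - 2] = 3*a^2 + 4*a - 1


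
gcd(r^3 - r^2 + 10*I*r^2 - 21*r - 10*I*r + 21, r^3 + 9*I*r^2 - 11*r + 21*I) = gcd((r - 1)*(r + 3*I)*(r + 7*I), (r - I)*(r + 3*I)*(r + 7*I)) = r^2 + 10*I*r - 21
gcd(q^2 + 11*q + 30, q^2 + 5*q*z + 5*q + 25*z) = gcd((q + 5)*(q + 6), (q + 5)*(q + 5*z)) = q + 5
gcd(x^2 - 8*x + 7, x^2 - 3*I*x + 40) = 1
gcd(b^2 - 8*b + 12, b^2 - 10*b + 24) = b - 6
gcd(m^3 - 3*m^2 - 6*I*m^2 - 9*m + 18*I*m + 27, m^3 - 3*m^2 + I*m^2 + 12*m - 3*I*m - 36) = m^2 + m*(-3 - 3*I) + 9*I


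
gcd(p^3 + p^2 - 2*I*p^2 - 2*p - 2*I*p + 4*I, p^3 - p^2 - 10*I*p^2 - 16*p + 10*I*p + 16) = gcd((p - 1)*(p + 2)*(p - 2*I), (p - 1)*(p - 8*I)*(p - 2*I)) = p^2 + p*(-1 - 2*I) + 2*I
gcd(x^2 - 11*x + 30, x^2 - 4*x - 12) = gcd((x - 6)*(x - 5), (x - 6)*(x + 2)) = x - 6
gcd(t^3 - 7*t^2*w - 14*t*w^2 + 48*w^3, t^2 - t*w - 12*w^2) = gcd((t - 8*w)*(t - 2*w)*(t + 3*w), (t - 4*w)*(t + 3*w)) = t + 3*w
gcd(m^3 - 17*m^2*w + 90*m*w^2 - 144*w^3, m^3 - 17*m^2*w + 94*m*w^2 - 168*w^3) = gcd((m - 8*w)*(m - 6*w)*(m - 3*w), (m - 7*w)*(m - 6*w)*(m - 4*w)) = -m + 6*w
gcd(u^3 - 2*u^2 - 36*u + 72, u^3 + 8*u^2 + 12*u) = u + 6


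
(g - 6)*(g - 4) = g^2 - 10*g + 24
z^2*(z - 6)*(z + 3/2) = z^4 - 9*z^3/2 - 9*z^2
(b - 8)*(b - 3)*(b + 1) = b^3 - 10*b^2 + 13*b + 24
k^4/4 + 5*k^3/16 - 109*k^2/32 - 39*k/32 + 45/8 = (k/4 + 1)*(k - 3)*(k - 5/4)*(k + 3/2)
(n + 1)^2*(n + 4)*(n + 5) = n^4 + 11*n^3 + 39*n^2 + 49*n + 20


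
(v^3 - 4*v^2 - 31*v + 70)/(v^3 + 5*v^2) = 1 - 9/v + 14/v^2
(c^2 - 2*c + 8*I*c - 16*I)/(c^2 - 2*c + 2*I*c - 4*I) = (c + 8*I)/(c + 2*I)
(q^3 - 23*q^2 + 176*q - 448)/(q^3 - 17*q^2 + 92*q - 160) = (q^2 - 15*q + 56)/(q^2 - 9*q + 20)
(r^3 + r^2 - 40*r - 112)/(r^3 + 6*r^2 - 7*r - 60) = (r^2 - 3*r - 28)/(r^2 + 2*r - 15)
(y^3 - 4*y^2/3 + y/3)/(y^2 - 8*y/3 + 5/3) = y*(3*y - 1)/(3*y - 5)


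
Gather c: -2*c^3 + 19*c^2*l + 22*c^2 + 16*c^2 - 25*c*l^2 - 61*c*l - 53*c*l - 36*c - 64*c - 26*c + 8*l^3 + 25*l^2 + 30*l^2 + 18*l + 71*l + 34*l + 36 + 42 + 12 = -2*c^3 + c^2*(19*l + 38) + c*(-25*l^2 - 114*l - 126) + 8*l^3 + 55*l^2 + 123*l + 90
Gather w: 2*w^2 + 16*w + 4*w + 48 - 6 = 2*w^2 + 20*w + 42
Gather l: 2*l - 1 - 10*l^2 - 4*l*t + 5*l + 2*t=-10*l^2 + l*(7 - 4*t) + 2*t - 1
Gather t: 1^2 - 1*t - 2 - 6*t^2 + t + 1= -6*t^2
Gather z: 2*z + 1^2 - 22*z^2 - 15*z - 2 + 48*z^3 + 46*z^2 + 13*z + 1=48*z^3 + 24*z^2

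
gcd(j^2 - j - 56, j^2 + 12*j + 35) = j + 7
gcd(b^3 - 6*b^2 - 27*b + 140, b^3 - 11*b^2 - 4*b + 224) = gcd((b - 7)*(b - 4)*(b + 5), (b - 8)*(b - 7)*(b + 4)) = b - 7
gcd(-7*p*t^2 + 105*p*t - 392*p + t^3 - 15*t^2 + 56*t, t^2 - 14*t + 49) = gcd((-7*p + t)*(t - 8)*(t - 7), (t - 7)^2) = t - 7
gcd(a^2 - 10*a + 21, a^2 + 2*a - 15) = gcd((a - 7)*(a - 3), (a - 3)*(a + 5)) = a - 3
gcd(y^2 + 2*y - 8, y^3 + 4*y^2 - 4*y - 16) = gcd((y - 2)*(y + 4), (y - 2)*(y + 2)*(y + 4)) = y^2 + 2*y - 8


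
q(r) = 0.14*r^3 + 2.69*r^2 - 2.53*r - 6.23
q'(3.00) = 17.39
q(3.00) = 14.17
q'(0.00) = -2.53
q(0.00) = -6.23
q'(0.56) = 0.61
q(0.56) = -6.78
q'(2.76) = 15.52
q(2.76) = 10.22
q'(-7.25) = -19.46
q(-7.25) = 100.15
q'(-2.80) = -14.30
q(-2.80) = 18.87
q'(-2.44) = -13.16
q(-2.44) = 13.92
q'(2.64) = 14.60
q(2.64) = 8.41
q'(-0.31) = -4.16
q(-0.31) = -5.19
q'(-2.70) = -13.99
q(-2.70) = 17.46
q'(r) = 0.42*r^2 + 5.38*r - 2.53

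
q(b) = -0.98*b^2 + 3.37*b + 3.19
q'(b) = 3.37 - 1.96*b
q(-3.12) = -16.86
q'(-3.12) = 9.49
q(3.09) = 4.25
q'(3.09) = -2.69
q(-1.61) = -4.78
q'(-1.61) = 6.53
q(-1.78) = -5.91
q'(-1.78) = 6.86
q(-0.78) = -0.03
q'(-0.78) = 4.90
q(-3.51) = -20.71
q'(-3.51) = 10.25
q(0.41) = 4.41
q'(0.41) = 2.57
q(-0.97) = -1.00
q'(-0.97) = 5.27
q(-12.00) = -178.37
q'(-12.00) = 26.89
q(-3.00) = -15.74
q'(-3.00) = 9.25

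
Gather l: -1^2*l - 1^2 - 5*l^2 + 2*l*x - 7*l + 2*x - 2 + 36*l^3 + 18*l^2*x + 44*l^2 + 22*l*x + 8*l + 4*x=36*l^3 + l^2*(18*x + 39) + 24*l*x + 6*x - 3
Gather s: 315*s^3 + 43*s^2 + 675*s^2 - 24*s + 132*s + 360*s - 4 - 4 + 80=315*s^3 + 718*s^2 + 468*s + 72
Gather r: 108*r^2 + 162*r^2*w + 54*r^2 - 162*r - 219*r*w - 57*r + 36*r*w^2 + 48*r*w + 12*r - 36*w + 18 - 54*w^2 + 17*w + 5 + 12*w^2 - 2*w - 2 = r^2*(162*w + 162) + r*(36*w^2 - 171*w - 207) - 42*w^2 - 21*w + 21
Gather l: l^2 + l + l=l^2 + 2*l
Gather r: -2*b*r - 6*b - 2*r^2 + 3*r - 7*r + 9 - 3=-6*b - 2*r^2 + r*(-2*b - 4) + 6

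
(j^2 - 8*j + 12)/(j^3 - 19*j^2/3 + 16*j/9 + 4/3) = 9*(j - 2)/(9*j^2 - 3*j - 2)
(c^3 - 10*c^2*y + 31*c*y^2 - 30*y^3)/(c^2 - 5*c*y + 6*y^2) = c - 5*y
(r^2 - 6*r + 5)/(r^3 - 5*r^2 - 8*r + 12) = (r - 5)/(r^2 - 4*r - 12)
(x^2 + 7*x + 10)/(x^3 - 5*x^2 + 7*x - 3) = (x^2 + 7*x + 10)/(x^3 - 5*x^2 + 7*x - 3)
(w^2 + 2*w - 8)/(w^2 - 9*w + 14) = (w + 4)/(w - 7)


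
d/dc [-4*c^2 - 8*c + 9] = -8*c - 8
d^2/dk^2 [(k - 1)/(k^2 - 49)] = 2*(4*k^2*(k - 1) + (1 - 3*k)*(k^2 - 49))/(k^2 - 49)^3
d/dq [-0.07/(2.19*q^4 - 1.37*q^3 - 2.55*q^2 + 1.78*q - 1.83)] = (0.6132*q^3 - 0.2877*q^2 - 0.357*q + 0.1246)/(-2.19*q^4 + 1.37*q^3 + 2.55*q^2 - 1.78*q + 1.83)^2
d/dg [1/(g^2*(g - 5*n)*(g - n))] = (-g*(g - 5*n) - g*(g - n) - 2*(g - 5*n)*(g - n))/(g^3*(g - 5*n)^2*(g - n)^2)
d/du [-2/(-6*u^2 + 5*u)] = 2*(5 - 12*u)/(u^2*(6*u - 5)^2)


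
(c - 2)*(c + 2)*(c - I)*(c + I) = c^4 - 3*c^2 - 4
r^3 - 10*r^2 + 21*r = r*(r - 7)*(r - 3)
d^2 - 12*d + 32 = (d - 8)*(d - 4)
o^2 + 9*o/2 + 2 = (o + 1/2)*(o + 4)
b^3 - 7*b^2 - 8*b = b*(b - 8)*(b + 1)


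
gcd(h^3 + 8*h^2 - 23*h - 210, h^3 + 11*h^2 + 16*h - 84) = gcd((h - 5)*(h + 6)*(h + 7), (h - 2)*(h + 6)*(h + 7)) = h^2 + 13*h + 42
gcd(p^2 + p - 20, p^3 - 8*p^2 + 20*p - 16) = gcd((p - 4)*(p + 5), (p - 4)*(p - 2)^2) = p - 4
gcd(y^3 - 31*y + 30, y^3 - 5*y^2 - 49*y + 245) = y - 5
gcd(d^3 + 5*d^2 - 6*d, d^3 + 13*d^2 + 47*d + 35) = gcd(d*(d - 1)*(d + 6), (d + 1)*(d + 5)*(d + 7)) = 1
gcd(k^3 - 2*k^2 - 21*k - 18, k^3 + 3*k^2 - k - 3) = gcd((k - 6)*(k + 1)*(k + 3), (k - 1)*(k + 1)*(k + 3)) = k^2 + 4*k + 3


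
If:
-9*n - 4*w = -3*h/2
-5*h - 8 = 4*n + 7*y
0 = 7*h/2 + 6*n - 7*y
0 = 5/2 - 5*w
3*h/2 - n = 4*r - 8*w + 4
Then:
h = -104/183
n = -58/183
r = -49/366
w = 1/2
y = -712/1281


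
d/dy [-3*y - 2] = -3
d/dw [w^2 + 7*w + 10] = 2*w + 7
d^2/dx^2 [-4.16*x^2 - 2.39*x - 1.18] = -8.32000000000000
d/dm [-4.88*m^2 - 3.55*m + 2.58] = -9.76*m - 3.55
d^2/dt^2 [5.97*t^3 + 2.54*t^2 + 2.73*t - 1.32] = 35.82*t + 5.08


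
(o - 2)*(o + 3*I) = o^2 - 2*o + 3*I*o - 6*I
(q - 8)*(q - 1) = q^2 - 9*q + 8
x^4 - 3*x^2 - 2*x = x*(x - 2)*(x + 1)^2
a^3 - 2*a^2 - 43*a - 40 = (a - 8)*(a + 1)*(a + 5)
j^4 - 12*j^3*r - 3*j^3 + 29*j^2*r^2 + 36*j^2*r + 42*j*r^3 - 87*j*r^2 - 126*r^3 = (j - 3)*(j - 7*r)*(j - 6*r)*(j + r)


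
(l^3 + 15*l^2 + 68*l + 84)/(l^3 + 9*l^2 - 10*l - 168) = (l + 2)/(l - 4)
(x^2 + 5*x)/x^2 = (x + 5)/x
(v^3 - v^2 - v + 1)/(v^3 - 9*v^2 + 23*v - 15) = (v^2 - 1)/(v^2 - 8*v + 15)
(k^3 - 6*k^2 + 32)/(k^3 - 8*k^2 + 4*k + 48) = (k - 4)/(k - 6)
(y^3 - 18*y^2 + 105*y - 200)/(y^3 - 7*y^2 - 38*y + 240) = (y - 5)/(y + 6)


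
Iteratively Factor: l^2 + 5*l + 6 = (l + 2)*(l + 3)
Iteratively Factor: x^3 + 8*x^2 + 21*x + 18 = (x + 3)*(x^2 + 5*x + 6) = (x + 2)*(x + 3)*(x + 3)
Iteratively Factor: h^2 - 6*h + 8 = (h - 2)*(h - 4)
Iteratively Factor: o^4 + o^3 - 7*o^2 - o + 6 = (o + 1)*(o^3 - 7*o + 6) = (o - 1)*(o + 1)*(o^2 + o - 6) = (o - 2)*(o - 1)*(o + 1)*(o + 3)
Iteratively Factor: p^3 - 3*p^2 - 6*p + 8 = (p - 1)*(p^2 - 2*p - 8) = (p - 1)*(p + 2)*(p - 4)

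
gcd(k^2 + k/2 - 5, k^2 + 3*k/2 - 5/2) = k + 5/2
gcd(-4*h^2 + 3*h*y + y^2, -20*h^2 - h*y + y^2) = 4*h + y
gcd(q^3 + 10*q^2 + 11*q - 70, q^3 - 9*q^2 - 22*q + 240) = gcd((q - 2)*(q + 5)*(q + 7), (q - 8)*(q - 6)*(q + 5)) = q + 5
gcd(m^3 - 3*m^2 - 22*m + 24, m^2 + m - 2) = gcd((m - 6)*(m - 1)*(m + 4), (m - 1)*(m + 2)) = m - 1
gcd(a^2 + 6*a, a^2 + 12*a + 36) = a + 6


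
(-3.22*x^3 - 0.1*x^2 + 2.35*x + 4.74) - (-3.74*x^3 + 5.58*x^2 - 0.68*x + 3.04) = 0.52*x^3 - 5.68*x^2 + 3.03*x + 1.7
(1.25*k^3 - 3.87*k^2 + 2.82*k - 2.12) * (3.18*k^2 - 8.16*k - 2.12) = 3.975*k^5 - 22.5066*k^4 + 37.8968*k^3 - 21.5484*k^2 + 11.3208*k + 4.4944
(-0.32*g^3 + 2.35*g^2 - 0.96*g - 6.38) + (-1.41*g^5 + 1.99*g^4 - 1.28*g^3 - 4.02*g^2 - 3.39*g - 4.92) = -1.41*g^5 + 1.99*g^4 - 1.6*g^3 - 1.67*g^2 - 4.35*g - 11.3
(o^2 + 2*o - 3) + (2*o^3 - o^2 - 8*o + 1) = 2*o^3 - 6*o - 2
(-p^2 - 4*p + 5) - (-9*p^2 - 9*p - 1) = 8*p^2 + 5*p + 6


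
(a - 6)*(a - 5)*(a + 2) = a^3 - 9*a^2 + 8*a + 60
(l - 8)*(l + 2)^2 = l^3 - 4*l^2 - 28*l - 32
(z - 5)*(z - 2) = z^2 - 7*z + 10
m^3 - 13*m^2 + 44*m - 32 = (m - 8)*(m - 4)*(m - 1)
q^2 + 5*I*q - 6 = (q + 2*I)*(q + 3*I)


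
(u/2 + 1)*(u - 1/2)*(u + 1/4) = u^3/2 + 7*u^2/8 - 5*u/16 - 1/8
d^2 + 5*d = d*(d + 5)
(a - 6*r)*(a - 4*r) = a^2 - 10*a*r + 24*r^2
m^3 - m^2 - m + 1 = (m - 1)^2*(m + 1)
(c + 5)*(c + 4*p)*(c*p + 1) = c^3*p + 4*c^2*p^2 + 5*c^2*p + c^2 + 20*c*p^2 + 4*c*p + 5*c + 20*p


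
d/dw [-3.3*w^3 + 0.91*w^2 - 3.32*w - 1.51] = -9.9*w^2 + 1.82*w - 3.32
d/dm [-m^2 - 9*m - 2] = -2*m - 9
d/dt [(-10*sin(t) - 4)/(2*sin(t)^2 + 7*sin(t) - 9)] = 2*(10*sin(t)^2 + 8*sin(t) + 59)*cos(t)/((sin(t) - 1)^2*(2*sin(t) + 9)^2)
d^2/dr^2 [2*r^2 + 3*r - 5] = 4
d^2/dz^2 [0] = 0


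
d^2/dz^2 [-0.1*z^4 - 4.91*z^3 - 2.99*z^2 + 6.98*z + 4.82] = -1.2*z^2 - 29.46*z - 5.98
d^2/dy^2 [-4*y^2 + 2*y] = -8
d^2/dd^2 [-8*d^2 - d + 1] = -16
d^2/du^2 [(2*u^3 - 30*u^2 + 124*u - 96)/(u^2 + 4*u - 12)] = 24*(25*u^3 - 138*u^2 + 348*u - 88)/(u^6 + 12*u^5 + 12*u^4 - 224*u^3 - 144*u^2 + 1728*u - 1728)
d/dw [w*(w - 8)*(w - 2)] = 3*w^2 - 20*w + 16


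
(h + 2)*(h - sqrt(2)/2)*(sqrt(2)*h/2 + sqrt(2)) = sqrt(2)*h^3/2 - h^2/2 + 2*sqrt(2)*h^2 - 2*h + 2*sqrt(2)*h - 2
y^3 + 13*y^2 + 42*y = y*(y + 6)*(y + 7)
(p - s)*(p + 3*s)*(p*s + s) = p^3*s + 2*p^2*s^2 + p^2*s - 3*p*s^3 + 2*p*s^2 - 3*s^3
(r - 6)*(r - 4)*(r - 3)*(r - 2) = r^4 - 15*r^3 + 80*r^2 - 180*r + 144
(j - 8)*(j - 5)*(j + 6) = j^3 - 7*j^2 - 38*j + 240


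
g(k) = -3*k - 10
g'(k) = -3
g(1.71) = -15.13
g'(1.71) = -3.00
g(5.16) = -25.48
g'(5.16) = -3.00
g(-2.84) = -1.48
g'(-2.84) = -3.00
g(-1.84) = -4.48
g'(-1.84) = -3.00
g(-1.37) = -5.89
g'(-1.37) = -3.00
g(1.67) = -15.01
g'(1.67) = -3.00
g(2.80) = -18.40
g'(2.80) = -3.00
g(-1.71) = -4.87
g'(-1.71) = -3.00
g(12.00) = -46.00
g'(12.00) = -3.00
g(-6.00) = 8.00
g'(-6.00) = -3.00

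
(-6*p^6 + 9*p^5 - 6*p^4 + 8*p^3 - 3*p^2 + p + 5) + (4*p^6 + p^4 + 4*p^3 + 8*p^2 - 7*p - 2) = -2*p^6 + 9*p^5 - 5*p^4 + 12*p^3 + 5*p^2 - 6*p + 3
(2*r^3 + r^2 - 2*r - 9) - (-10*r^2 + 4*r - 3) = 2*r^3 + 11*r^2 - 6*r - 6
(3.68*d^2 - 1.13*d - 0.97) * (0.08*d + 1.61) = 0.2944*d^3 + 5.8344*d^2 - 1.8969*d - 1.5617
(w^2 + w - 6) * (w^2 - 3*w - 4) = w^4 - 2*w^3 - 13*w^2 + 14*w + 24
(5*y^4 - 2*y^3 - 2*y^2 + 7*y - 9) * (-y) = -5*y^5 + 2*y^4 + 2*y^3 - 7*y^2 + 9*y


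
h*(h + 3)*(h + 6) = h^3 + 9*h^2 + 18*h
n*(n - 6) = n^2 - 6*n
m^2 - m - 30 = (m - 6)*(m + 5)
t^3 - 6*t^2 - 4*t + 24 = (t - 6)*(t - 2)*(t + 2)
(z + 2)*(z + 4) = z^2 + 6*z + 8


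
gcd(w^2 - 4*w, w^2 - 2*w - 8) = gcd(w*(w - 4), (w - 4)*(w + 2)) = w - 4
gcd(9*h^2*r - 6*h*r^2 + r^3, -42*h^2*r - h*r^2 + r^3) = r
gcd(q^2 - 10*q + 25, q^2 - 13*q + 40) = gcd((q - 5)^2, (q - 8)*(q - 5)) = q - 5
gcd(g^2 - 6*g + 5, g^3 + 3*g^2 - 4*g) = g - 1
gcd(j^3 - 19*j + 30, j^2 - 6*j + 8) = j - 2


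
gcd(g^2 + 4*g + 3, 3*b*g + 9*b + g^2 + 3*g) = g + 3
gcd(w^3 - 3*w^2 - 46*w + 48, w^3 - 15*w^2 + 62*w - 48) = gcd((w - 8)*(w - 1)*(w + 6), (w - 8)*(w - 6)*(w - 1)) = w^2 - 9*w + 8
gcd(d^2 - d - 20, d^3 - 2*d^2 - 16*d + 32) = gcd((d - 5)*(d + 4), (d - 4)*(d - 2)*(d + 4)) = d + 4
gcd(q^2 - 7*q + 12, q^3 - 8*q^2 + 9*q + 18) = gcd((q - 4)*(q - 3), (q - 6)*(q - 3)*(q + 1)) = q - 3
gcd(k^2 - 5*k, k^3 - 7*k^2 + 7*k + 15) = k - 5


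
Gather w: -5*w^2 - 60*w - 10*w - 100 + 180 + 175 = -5*w^2 - 70*w + 255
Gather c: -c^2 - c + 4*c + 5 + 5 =-c^2 + 3*c + 10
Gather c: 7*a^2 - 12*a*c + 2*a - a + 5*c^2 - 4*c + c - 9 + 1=7*a^2 + a + 5*c^2 + c*(-12*a - 3) - 8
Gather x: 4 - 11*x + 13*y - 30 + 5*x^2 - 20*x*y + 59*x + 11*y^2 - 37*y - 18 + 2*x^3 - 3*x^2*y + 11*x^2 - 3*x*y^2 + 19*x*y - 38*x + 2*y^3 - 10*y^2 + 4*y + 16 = 2*x^3 + x^2*(16 - 3*y) + x*(-3*y^2 - y + 10) + 2*y^3 + y^2 - 20*y - 28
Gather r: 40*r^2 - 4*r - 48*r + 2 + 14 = 40*r^2 - 52*r + 16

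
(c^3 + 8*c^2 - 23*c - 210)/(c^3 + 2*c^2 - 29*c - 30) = (c + 7)/(c + 1)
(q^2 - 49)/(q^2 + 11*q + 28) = (q - 7)/(q + 4)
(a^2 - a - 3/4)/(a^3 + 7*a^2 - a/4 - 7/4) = (2*a - 3)/(2*a^2 + 13*a - 7)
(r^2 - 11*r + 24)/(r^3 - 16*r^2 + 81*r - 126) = (r - 8)/(r^2 - 13*r + 42)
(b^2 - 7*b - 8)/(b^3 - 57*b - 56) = 1/(b + 7)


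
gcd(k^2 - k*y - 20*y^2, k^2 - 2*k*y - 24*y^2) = k + 4*y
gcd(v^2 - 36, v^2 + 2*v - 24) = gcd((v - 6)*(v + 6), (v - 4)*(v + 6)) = v + 6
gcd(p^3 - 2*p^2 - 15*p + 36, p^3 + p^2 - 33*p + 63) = p^2 - 6*p + 9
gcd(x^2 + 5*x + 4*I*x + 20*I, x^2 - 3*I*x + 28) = x + 4*I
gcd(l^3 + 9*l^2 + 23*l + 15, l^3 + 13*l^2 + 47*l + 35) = l^2 + 6*l + 5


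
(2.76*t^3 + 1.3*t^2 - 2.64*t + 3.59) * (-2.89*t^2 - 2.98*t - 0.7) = -7.9764*t^5 - 11.9818*t^4 + 1.8236*t^3 - 3.4179*t^2 - 8.8502*t - 2.513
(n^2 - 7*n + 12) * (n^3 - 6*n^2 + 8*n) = n^5 - 13*n^4 + 62*n^3 - 128*n^2 + 96*n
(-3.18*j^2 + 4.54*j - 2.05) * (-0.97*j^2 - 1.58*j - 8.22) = 3.0846*j^4 + 0.620600000000001*j^3 + 20.9549*j^2 - 34.0798*j + 16.851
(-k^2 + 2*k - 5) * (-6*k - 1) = 6*k^3 - 11*k^2 + 28*k + 5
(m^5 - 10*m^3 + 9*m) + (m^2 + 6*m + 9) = m^5 - 10*m^3 + m^2 + 15*m + 9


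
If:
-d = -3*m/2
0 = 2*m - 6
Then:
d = 9/2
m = 3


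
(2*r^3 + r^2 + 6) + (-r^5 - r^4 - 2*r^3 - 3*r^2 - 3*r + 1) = -r^5 - r^4 - 2*r^2 - 3*r + 7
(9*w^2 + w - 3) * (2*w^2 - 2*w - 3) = 18*w^4 - 16*w^3 - 35*w^2 + 3*w + 9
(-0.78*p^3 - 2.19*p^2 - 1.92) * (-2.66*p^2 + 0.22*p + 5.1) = 2.0748*p^5 + 5.6538*p^4 - 4.4598*p^3 - 6.0618*p^2 - 0.4224*p - 9.792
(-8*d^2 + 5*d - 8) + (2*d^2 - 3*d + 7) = -6*d^2 + 2*d - 1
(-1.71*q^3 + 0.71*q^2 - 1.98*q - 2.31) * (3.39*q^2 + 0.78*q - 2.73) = -5.7969*q^5 + 1.0731*q^4 - 1.4901*q^3 - 11.3136*q^2 + 3.6036*q + 6.3063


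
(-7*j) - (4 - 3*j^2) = 3*j^2 - 7*j - 4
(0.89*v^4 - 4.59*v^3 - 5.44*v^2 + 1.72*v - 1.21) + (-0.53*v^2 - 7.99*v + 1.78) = 0.89*v^4 - 4.59*v^3 - 5.97*v^2 - 6.27*v + 0.57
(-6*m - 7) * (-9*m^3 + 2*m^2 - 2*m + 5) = 54*m^4 + 51*m^3 - 2*m^2 - 16*m - 35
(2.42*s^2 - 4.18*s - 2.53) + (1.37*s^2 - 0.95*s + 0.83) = 3.79*s^2 - 5.13*s - 1.7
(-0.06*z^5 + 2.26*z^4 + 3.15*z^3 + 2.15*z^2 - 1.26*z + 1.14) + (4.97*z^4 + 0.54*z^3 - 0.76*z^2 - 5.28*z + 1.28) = -0.06*z^5 + 7.23*z^4 + 3.69*z^3 + 1.39*z^2 - 6.54*z + 2.42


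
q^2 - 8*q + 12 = (q - 6)*(q - 2)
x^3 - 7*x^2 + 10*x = x*(x - 5)*(x - 2)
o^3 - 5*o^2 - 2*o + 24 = (o - 4)*(o - 3)*(o + 2)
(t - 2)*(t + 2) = t^2 - 4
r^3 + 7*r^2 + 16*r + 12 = (r + 2)^2*(r + 3)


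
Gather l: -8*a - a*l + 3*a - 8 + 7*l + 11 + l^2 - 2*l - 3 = -5*a + l^2 + l*(5 - a)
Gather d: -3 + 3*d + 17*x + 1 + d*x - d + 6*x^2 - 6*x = d*(x + 2) + 6*x^2 + 11*x - 2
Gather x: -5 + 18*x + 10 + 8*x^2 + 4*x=8*x^2 + 22*x + 5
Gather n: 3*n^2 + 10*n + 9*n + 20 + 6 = 3*n^2 + 19*n + 26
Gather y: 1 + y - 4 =y - 3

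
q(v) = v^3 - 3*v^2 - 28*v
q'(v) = 3*v^2 - 6*v - 28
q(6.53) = -32.32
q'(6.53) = 60.74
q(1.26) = -38.04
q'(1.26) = -30.80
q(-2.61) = 34.86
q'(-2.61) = 8.10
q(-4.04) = -1.78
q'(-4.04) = 45.20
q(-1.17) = 27.05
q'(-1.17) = -16.87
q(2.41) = -70.91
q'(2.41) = -25.04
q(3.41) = -90.71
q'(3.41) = -13.58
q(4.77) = -93.29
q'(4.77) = 11.64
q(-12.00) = -1824.00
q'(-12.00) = 476.00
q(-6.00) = -156.00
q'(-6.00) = 116.00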